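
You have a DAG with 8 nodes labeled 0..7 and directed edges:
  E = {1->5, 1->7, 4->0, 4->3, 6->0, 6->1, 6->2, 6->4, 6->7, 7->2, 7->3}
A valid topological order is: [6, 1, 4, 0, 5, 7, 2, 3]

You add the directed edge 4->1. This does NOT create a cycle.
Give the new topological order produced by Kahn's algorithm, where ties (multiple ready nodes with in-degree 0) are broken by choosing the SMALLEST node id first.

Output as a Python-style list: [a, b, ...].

Old toposort: [6, 1, 4, 0, 5, 7, 2, 3]
Added edge: 4->1
Position of 4 (2) > position of 1 (1). Must reorder: 4 must now come before 1.
Run Kahn's algorithm (break ties by smallest node id):
  initial in-degrees: [2, 2, 2, 2, 1, 1, 0, 2]
  ready (indeg=0): [6]
  pop 6: indeg[0]->1; indeg[1]->1; indeg[2]->1; indeg[4]->0; indeg[7]->1 | ready=[4] | order so far=[6]
  pop 4: indeg[0]->0; indeg[1]->0; indeg[3]->1 | ready=[0, 1] | order so far=[6, 4]
  pop 0: no out-edges | ready=[1] | order so far=[6, 4, 0]
  pop 1: indeg[5]->0; indeg[7]->0 | ready=[5, 7] | order so far=[6, 4, 0, 1]
  pop 5: no out-edges | ready=[7] | order so far=[6, 4, 0, 1, 5]
  pop 7: indeg[2]->0; indeg[3]->0 | ready=[2, 3] | order so far=[6, 4, 0, 1, 5, 7]
  pop 2: no out-edges | ready=[3] | order so far=[6, 4, 0, 1, 5, 7, 2]
  pop 3: no out-edges | ready=[] | order so far=[6, 4, 0, 1, 5, 7, 2, 3]
  Result: [6, 4, 0, 1, 5, 7, 2, 3]

Answer: [6, 4, 0, 1, 5, 7, 2, 3]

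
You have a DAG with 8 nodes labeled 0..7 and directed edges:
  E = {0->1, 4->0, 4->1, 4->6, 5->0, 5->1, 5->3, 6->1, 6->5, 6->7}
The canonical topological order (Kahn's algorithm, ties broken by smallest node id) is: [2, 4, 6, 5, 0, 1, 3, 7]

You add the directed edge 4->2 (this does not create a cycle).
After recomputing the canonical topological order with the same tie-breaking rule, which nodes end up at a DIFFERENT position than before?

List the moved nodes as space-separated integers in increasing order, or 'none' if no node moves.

Answer: 2 4

Derivation:
Old toposort: [2, 4, 6, 5, 0, 1, 3, 7]
Added edge 4->2
Recompute Kahn (smallest-id tiebreak):
  initial in-degrees: [2, 4, 1, 1, 0, 1, 1, 1]
  ready (indeg=0): [4]
  pop 4: indeg[0]->1; indeg[1]->3; indeg[2]->0; indeg[6]->0 | ready=[2, 6] | order so far=[4]
  pop 2: no out-edges | ready=[6] | order so far=[4, 2]
  pop 6: indeg[1]->2; indeg[5]->0; indeg[7]->0 | ready=[5, 7] | order so far=[4, 2, 6]
  pop 5: indeg[0]->0; indeg[1]->1; indeg[3]->0 | ready=[0, 3, 7] | order so far=[4, 2, 6, 5]
  pop 0: indeg[1]->0 | ready=[1, 3, 7] | order so far=[4, 2, 6, 5, 0]
  pop 1: no out-edges | ready=[3, 7] | order so far=[4, 2, 6, 5, 0, 1]
  pop 3: no out-edges | ready=[7] | order so far=[4, 2, 6, 5, 0, 1, 3]
  pop 7: no out-edges | ready=[] | order so far=[4, 2, 6, 5, 0, 1, 3, 7]
New canonical toposort: [4, 2, 6, 5, 0, 1, 3, 7]
Compare positions:
  Node 0: index 4 -> 4 (same)
  Node 1: index 5 -> 5 (same)
  Node 2: index 0 -> 1 (moved)
  Node 3: index 6 -> 6 (same)
  Node 4: index 1 -> 0 (moved)
  Node 5: index 3 -> 3 (same)
  Node 6: index 2 -> 2 (same)
  Node 7: index 7 -> 7 (same)
Nodes that changed position: 2 4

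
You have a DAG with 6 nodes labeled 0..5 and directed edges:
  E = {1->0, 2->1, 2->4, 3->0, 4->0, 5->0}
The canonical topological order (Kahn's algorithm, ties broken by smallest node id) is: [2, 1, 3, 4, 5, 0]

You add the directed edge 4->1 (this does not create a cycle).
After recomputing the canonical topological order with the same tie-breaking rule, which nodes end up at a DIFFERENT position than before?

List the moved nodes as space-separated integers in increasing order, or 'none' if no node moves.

Answer: 1 3 4

Derivation:
Old toposort: [2, 1, 3, 4, 5, 0]
Added edge 4->1
Recompute Kahn (smallest-id tiebreak):
  initial in-degrees: [4, 2, 0, 0, 1, 0]
  ready (indeg=0): [2, 3, 5]
  pop 2: indeg[1]->1; indeg[4]->0 | ready=[3, 4, 5] | order so far=[2]
  pop 3: indeg[0]->3 | ready=[4, 5] | order so far=[2, 3]
  pop 4: indeg[0]->2; indeg[1]->0 | ready=[1, 5] | order so far=[2, 3, 4]
  pop 1: indeg[0]->1 | ready=[5] | order so far=[2, 3, 4, 1]
  pop 5: indeg[0]->0 | ready=[0] | order so far=[2, 3, 4, 1, 5]
  pop 0: no out-edges | ready=[] | order so far=[2, 3, 4, 1, 5, 0]
New canonical toposort: [2, 3, 4, 1, 5, 0]
Compare positions:
  Node 0: index 5 -> 5 (same)
  Node 1: index 1 -> 3 (moved)
  Node 2: index 0 -> 0 (same)
  Node 3: index 2 -> 1 (moved)
  Node 4: index 3 -> 2 (moved)
  Node 5: index 4 -> 4 (same)
Nodes that changed position: 1 3 4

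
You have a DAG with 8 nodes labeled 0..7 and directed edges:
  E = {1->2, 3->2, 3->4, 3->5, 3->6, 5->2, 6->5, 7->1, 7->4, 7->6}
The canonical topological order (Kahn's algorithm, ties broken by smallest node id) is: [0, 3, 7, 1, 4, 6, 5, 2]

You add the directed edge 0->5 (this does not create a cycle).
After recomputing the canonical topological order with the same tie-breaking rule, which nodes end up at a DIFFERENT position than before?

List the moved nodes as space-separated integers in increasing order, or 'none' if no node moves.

Answer: none

Derivation:
Old toposort: [0, 3, 7, 1, 4, 6, 5, 2]
Added edge 0->5
Recompute Kahn (smallest-id tiebreak):
  initial in-degrees: [0, 1, 3, 0, 2, 3, 2, 0]
  ready (indeg=0): [0, 3, 7]
  pop 0: indeg[5]->2 | ready=[3, 7] | order so far=[0]
  pop 3: indeg[2]->2; indeg[4]->1; indeg[5]->1; indeg[6]->1 | ready=[7] | order so far=[0, 3]
  pop 7: indeg[1]->0; indeg[4]->0; indeg[6]->0 | ready=[1, 4, 6] | order so far=[0, 3, 7]
  pop 1: indeg[2]->1 | ready=[4, 6] | order so far=[0, 3, 7, 1]
  pop 4: no out-edges | ready=[6] | order so far=[0, 3, 7, 1, 4]
  pop 6: indeg[5]->0 | ready=[5] | order so far=[0, 3, 7, 1, 4, 6]
  pop 5: indeg[2]->0 | ready=[2] | order so far=[0, 3, 7, 1, 4, 6, 5]
  pop 2: no out-edges | ready=[] | order so far=[0, 3, 7, 1, 4, 6, 5, 2]
New canonical toposort: [0, 3, 7, 1, 4, 6, 5, 2]
Compare positions:
  Node 0: index 0 -> 0 (same)
  Node 1: index 3 -> 3 (same)
  Node 2: index 7 -> 7 (same)
  Node 3: index 1 -> 1 (same)
  Node 4: index 4 -> 4 (same)
  Node 5: index 6 -> 6 (same)
  Node 6: index 5 -> 5 (same)
  Node 7: index 2 -> 2 (same)
Nodes that changed position: none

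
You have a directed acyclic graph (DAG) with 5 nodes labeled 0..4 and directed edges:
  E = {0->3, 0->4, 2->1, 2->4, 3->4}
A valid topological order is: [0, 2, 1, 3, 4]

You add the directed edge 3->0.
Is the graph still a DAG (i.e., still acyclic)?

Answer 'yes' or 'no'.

Given toposort: [0, 2, 1, 3, 4]
Position of 3: index 3; position of 0: index 0
New edge 3->0: backward (u after v in old order)
Backward edge: old toposort is now invalid. Check if this creates a cycle.
Does 0 already reach 3? Reachable from 0: [0, 3, 4]. YES -> cycle!
Still a DAG? no

Answer: no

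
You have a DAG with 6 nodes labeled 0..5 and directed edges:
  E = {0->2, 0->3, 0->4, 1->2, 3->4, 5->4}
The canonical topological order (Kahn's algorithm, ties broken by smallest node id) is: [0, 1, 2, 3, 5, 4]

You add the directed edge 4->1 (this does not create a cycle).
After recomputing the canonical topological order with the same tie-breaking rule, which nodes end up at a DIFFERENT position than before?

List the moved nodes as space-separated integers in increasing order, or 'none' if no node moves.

Answer: 1 2 3 4 5

Derivation:
Old toposort: [0, 1, 2, 3, 5, 4]
Added edge 4->1
Recompute Kahn (smallest-id tiebreak):
  initial in-degrees: [0, 1, 2, 1, 3, 0]
  ready (indeg=0): [0, 5]
  pop 0: indeg[2]->1; indeg[3]->0; indeg[4]->2 | ready=[3, 5] | order so far=[0]
  pop 3: indeg[4]->1 | ready=[5] | order so far=[0, 3]
  pop 5: indeg[4]->0 | ready=[4] | order so far=[0, 3, 5]
  pop 4: indeg[1]->0 | ready=[1] | order so far=[0, 3, 5, 4]
  pop 1: indeg[2]->0 | ready=[2] | order so far=[0, 3, 5, 4, 1]
  pop 2: no out-edges | ready=[] | order so far=[0, 3, 5, 4, 1, 2]
New canonical toposort: [0, 3, 5, 4, 1, 2]
Compare positions:
  Node 0: index 0 -> 0 (same)
  Node 1: index 1 -> 4 (moved)
  Node 2: index 2 -> 5 (moved)
  Node 3: index 3 -> 1 (moved)
  Node 4: index 5 -> 3 (moved)
  Node 5: index 4 -> 2 (moved)
Nodes that changed position: 1 2 3 4 5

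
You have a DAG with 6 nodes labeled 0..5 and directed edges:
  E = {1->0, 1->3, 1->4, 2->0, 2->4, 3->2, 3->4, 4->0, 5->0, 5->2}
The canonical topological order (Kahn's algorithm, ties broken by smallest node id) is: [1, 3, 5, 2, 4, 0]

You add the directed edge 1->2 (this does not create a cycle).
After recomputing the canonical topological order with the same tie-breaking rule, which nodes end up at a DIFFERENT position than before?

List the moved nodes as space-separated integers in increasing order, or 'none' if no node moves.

Old toposort: [1, 3, 5, 2, 4, 0]
Added edge 1->2
Recompute Kahn (smallest-id tiebreak):
  initial in-degrees: [4, 0, 3, 1, 3, 0]
  ready (indeg=0): [1, 5]
  pop 1: indeg[0]->3; indeg[2]->2; indeg[3]->0; indeg[4]->2 | ready=[3, 5] | order so far=[1]
  pop 3: indeg[2]->1; indeg[4]->1 | ready=[5] | order so far=[1, 3]
  pop 5: indeg[0]->2; indeg[2]->0 | ready=[2] | order so far=[1, 3, 5]
  pop 2: indeg[0]->1; indeg[4]->0 | ready=[4] | order so far=[1, 3, 5, 2]
  pop 4: indeg[0]->0 | ready=[0] | order so far=[1, 3, 5, 2, 4]
  pop 0: no out-edges | ready=[] | order so far=[1, 3, 5, 2, 4, 0]
New canonical toposort: [1, 3, 5, 2, 4, 0]
Compare positions:
  Node 0: index 5 -> 5 (same)
  Node 1: index 0 -> 0 (same)
  Node 2: index 3 -> 3 (same)
  Node 3: index 1 -> 1 (same)
  Node 4: index 4 -> 4 (same)
  Node 5: index 2 -> 2 (same)
Nodes that changed position: none

Answer: none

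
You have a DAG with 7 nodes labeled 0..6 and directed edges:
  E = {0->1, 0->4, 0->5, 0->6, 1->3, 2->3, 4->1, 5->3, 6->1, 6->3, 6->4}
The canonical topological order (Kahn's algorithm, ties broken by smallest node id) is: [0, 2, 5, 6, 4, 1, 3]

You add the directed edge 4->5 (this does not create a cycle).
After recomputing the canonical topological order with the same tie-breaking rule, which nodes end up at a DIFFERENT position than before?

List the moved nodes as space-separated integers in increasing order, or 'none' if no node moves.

Answer: 1 4 5 6

Derivation:
Old toposort: [0, 2, 5, 6, 4, 1, 3]
Added edge 4->5
Recompute Kahn (smallest-id tiebreak):
  initial in-degrees: [0, 3, 0, 4, 2, 2, 1]
  ready (indeg=0): [0, 2]
  pop 0: indeg[1]->2; indeg[4]->1; indeg[5]->1; indeg[6]->0 | ready=[2, 6] | order so far=[0]
  pop 2: indeg[3]->3 | ready=[6] | order so far=[0, 2]
  pop 6: indeg[1]->1; indeg[3]->2; indeg[4]->0 | ready=[4] | order so far=[0, 2, 6]
  pop 4: indeg[1]->0; indeg[5]->0 | ready=[1, 5] | order so far=[0, 2, 6, 4]
  pop 1: indeg[3]->1 | ready=[5] | order so far=[0, 2, 6, 4, 1]
  pop 5: indeg[3]->0 | ready=[3] | order so far=[0, 2, 6, 4, 1, 5]
  pop 3: no out-edges | ready=[] | order so far=[0, 2, 6, 4, 1, 5, 3]
New canonical toposort: [0, 2, 6, 4, 1, 5, 3]
Compare positions:
  Node 0: index 0 -> 0 (same)
  Node 1: index 5 -> 4 (moved)
  Node 2: index 1 -> 1 (same)
  Node 3: index 6 -> 6 (same)
  Node 4: index 4 -> 3 (moved)
  Node 5: index 2 -> 5 (moved)
  Node 6: index 3 -> 2 (moved)
Nodes that changed position: 1 4 5 6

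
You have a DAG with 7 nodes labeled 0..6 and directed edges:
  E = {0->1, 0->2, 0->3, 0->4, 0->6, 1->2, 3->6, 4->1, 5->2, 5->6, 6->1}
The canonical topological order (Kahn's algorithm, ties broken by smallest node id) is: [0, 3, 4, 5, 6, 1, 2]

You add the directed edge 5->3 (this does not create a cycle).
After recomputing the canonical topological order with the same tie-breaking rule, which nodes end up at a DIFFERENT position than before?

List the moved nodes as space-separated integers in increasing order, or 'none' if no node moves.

Answer: 3 4 5

Derivation:
Old toposort: [0, 3, 4, 5, 6, 1, 2]
Added edge 5->3
Recompute Kahn (smallest-id tiebreak):
  initial in-degrees: [0, 3, 3, 2, 1, 0, 3]
  ready (indeg=0): [0, 5]
  pop 0: indeg[1]->2; indeg[2]->2; indeg[3]->1; indeg[4]->0; indeg[6]->2 | ready=[4, 5] | order so far=[0]
  pop 4: indeg[1]->1 | ready=[5] | order so far=[0, 4]
  pop 5: indeg[2]->1; indeg[3]->0; indeg[6]->1 | ready=[3] | order so far=[0, 4, 5]
  pop 3: indeg[6]->0 | ready=[6] | order so far=[0, 4, 5, 3]
  pop 6: indeg[1]->0 | ready=[1] | order so far=[0, 4, 5, 3, 6]
  pop 1: indeg[2]->0 | ready=[2] | order so far=[0, 4, 5, 3, 6, 1]
  pop 2: no out-edges | ready=[] | order so far=[0, 4, 5, 3, 6, 1, 2]
New canonical toposort: [0, 4, 5, 3, 6, 1, 2]
Compare positions:
  Node 0: index 0 -> 0 (same)
  Node 1: index 5 -> 5 (same)
  Node 2: index 6 -> 6 (same)
  Node 3: index 1 -> 3 (moved)
  Node 4: index 2 -> 1 (moved)
  Node 5: index 3 -> 2 (moved)
  Node 6: index 4 -> 4 (same)
Nodes that changed position: 3 4 5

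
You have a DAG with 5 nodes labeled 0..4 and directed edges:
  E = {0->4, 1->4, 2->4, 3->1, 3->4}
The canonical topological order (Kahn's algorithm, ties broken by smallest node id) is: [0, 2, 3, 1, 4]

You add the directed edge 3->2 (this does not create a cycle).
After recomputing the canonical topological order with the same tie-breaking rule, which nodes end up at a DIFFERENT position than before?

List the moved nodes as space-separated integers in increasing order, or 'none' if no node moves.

Answer: 1 2 3

Derivation:
Old toposort: [0, 2, 3, 1, 4]
Added edge 3->2
Recompute Kahn (smallest-id tiebreak):
  initial in-degrees: [0, 1, 1, 0, 4]
  ready (indeg=0): [0, 3]
  pop 0: indeg[4]->3 | ready=[3] | order so far=[0]
  pop 3: indeg[1]->0; indeg[2]->0; indeg[4]->2 | ready=[1, 2] | order so far=[0, 3]
  pop 1: indeg[4]->1 | ready=[2] | order so far=[0, 3, 1]
  pop 2: indeg[4]->0 | ready=[4] | order so far=[0, 3, 1, 2]
  pop 4: no out-edges | ready=[] | order so far=[0, 3, 1, 2, 4]
New canonical toposort: [0, 3, 1, 2, 4]
Compare positions:
  Node 0: index 0 -> 0 (same)
  Node 1: index 3 -> 2 (moved)
  Node 2: index 1 -> 3 (moved)
  Node 3: index 2 -> 1 (moved)
  Node 4: index 4 -> 4 (same)
Nodes that changed position: 1 2 3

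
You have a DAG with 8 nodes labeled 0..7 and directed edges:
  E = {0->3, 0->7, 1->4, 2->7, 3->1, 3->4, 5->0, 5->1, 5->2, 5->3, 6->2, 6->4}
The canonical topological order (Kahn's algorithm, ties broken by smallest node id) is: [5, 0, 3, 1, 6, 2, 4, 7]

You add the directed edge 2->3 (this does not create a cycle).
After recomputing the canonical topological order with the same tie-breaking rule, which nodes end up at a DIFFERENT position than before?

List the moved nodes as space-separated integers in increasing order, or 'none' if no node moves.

Answer: 1 2 3 6

Derivation:
Old toposort: [5, 0, 3, 1, 6, 2, 4, 7]
Added edge 2->3
Recompute Kahn (smallest-id tiebreak):
  initial in-degrees: [1, 2, 2, 3, 3, 0, 0, 2]
  ready (indeg=0): [5, 6]
  pop 5: indeg[0]->0; indeg[1]->1; indeg[2]->1; indeg[3]->2 | ready=[0, 6] | order so far=[5]
  pop 0: indeg[3]->1; indeg[7]->1 | ready=[6] | order so far=[5, 0]
  pop 6: indeg[2]->0; indeg[4]->2 | ready=[2] | order so far=[5, 0, 6]
  pop 2: indeg[3]->0; indeg[7]->0 | ready=[3, 7] | order so far=[5, 0, 6, 2]
  pop 3: indeg[1]->0; indeg[4]->1 | ready=[1, 7] | order so far=[5, 0, 6, 2, 3]
  pop 1: indeg[4]->0 | ready=[4, 7] | order so far=[5, 0, 6, 2, 3, 1]
  pop 4: no out-edges | ready=[7] | order so far=[5, 0, 6, 2, 3, 1, 4]
  pop 7: no out-edges | ready=[] | order so far=[5, 0, 6, 2, 3, 1, 4, 7]
New canonical toposort: [5, 0, 6, 2, 3, 1, 4, 7]
Compare positions:
  Node 0: index 1 -> 1 (same)
  Node 1: index 3 -> 5 (moved)
  Node 2: index 5 -> 3 (moved)
  Node 3: index 2 -> 4 (moved)
  Node 4: index 6 -> 6 (same)
  Node 5: index 0 -> 0 (same)
  Node 6: index 4 -> 2 (moved)
  Node 7: index 7 -> 7 (same)
Nodes that changed position: 1 2 3 6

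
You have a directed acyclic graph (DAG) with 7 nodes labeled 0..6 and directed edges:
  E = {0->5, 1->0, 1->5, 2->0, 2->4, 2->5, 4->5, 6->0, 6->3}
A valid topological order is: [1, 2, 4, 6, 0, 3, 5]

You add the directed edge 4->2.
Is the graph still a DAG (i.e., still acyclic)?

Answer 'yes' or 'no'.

Given toposort: [1, 2, 4, 6, 0, 3, 5]
Position of 4: index 2; position of 2: index 1
New edge 4->2: backward (u after v in old order)
Backward edge: old toposort is now invalid. Check if this creates a cycle.
Does 2 already reach 4? Reachable from 2: [0, 2, 4, 5]. YES -> cycle!
Still a DAG? no

Answer: no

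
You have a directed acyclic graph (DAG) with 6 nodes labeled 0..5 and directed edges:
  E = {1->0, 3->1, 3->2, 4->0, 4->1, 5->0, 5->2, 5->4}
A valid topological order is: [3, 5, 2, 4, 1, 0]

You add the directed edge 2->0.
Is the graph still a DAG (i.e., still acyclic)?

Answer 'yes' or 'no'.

Answer: yes

Derivation:
Given toposort: [3, 5, 2, 4, 1, 0]
Position of 2: index 2; position of 0: index 5
New edge 2->0: forward
Forward edge: respects the existing order. Still a DAG, same toposort still valid.
Still a DAG? yes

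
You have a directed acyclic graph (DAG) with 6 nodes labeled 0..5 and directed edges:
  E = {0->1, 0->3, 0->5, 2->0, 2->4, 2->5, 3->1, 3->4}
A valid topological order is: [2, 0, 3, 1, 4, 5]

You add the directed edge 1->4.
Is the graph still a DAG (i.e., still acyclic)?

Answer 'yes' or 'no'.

Answer: yes

Derivation:
Given toposort: [2, 0, 3, 1, 4, 5]
Position of 1: index 3; position of 4: index 4
New edge 1->4: forward
Forward edge: respects the existing order. Still a DAG, same toposort still valid.
Still a DAG? yes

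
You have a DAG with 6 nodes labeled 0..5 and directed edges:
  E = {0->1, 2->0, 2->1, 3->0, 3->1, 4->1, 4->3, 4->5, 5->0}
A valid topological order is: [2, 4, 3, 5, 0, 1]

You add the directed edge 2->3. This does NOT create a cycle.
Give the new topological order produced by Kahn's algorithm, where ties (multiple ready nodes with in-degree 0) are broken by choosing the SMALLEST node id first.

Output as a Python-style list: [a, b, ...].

Answer: [2, 4, 3, 5, 0, 1]

Derivation:
Old toposort: [2, 4, 3, 5, 0, 1]
Added edge: 2->3
Position of 2 (0) < position of 3 (2). Old order still valid.
Run Kahn's algorithm (break ties by smallest node id):
  initial in-degrees: [3, 4, 0, 2, 0, 1]
  ready (indeg=0): [2, 4]
  pop 2: indeg[0]->2; indeg[1]->3; indeg[3]->1 | ready=[4] | order so far=[2]
  pop 4: indeg[1]->2; indeg[3]->0; indeg[5]->0 | ready=[3, 5] | order so far=[2, 4]
  pop 3: indeg[0]->1; indeg[1]->1 | ready=[5] | order so far=[2, 4, 3]
  pop 5: indeg[0]->0 | ready=[0] | order so far=[2, 4, 3, 5]
  pop 0: indeg[1]->0 | ready=[1] | order so far=[2, 4, 3, 5, 0]
  pop 1: no out-edges | ready=[] | order so far=[2, 4, 3, 5, 0, 1]
  Result: [2, 4, 3, 5, 0, 1]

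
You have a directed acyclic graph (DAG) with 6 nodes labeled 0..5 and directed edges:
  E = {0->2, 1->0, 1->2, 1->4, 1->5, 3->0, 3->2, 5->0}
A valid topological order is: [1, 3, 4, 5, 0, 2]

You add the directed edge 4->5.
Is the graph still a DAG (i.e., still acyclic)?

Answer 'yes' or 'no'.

Given toposort: [1, 3, 4, 5, 0, 2]
Position of 4: index 2; position of 5: index 3
New edge 4->5: forward
Forward edge: respects the existing order. Still a DAG, same toposort still valid.
Still a DAG? yes

Answer: yes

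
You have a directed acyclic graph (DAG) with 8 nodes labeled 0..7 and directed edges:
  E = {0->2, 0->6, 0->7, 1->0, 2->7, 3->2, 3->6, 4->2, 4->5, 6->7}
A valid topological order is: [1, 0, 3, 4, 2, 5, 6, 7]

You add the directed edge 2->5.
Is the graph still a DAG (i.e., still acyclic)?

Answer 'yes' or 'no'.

Answer: yes

Derivation:
Given toposort: [1, 0, 3, 4, 2, 5, 6, 7]
Position of 2: index 4; position of 5: index 5
New edge 2->5: forward
Forward edge: respects the existing order. Still a DAG, same toposort still valid.
Still a DAG? yes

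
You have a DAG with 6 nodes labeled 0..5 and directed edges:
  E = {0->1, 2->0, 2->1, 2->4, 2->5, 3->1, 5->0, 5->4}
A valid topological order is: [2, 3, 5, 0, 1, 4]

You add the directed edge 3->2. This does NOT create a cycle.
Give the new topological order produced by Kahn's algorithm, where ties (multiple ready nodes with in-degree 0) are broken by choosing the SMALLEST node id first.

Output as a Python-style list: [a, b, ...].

Answer: [3, 2, 5, 0, 1, 4]

Derivation:
Old toposort: [2, 3, 5, 0, 1, 4]
Added edge: 3->2
Position of 3 (1) > position of 2 (0). Must reorder: 3 must now come before 2.
Run Kahn's algorithm (break ties by smallest node id):
  initial in-degrees: [2, 3, 1, 0, 2, 1]
  ready (indeg=0): [3]
  pop 3: indeg[1]->2; indeg[2]->0 | ready=[2] | order so far=[3]
  pop 2: indeg[0]->1; indeg[1]->1; indeg[4]->1; indeg[5]->0 | ready=[5] | order so far=[3, 2]
  pop 5: indeg[0]->0; indeg[4]->0 | ready=[0, 4] | order so far=[3, 2, 5]
  pop 0: indeg[1]->0 | ready=[1, 4] | order so far=[3, 2, 5, 0]
  pop 1: no out-edges | ready=[4] | order so far=[3, 2, 5, 0, 1]
  pop 4: no out-edges | ready=[] | order so far=[3, 2, 5, 0, 1, 4]
  Result: [3, 2, 5, 0, 1, 4]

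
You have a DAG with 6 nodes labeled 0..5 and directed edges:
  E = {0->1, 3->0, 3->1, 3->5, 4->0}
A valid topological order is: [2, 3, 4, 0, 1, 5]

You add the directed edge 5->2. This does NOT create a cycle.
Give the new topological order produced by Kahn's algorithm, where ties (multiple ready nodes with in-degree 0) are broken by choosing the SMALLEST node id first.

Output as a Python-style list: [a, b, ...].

Answer: [3, 4, 0, 1, 5, 2]

Derivation:
Old toposort: [2, 3, 4, 0, 1, 5]
Added edge: 5->2
Position of 5 (5) > position of 2 (0). Must reorder: 5 must now come before 2.
Run Kahn's algorithm (break ties by smallest node id):
  initial in-degrees: [2, 2, 1, 0, 0, 1]
  ready (indeg=0): [3, 4]
  pop 3: indeg[0]->1; indeg[1]->1; indeg[5]->0 | ready=[4, 5] | order so far=[3]
  pop 4: indeg[0]->0 | ready=[0, 5] | order so far=[3, 4]
  pop 0: indeg[1]->0 | ready=[1, 5] | order so far=[3, 4, 0]
  pop 1: no out-edges | ready=[5] | order so far=[3, 4, 0, 1]
  pop 5: indeg[2]->0 | ready=[2] | order so far=[3, 4, 0, 1, 5]
  pop 2: no out-edges | ready=[] | order so far=[3, 4, 0, 1, 5, 2]
  Result: [3, 4, 0, 1, 5, 2]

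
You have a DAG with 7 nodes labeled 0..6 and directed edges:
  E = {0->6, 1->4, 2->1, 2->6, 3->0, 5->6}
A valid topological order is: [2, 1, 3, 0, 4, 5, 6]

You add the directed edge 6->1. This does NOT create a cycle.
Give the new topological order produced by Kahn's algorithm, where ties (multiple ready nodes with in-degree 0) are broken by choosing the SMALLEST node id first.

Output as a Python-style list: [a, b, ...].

Old toposort: [2, 1, 3, 0, 4, 5, 6]
Added edge: 6->1
Position of 6 (6) > position of 1 (1). Must reorder: 6 must now come before 1.
Run Kahn's algorithm (break ties by smallest node id):
  initial in-degrees: [1, 2, 0, 0, 1, 0, 3]
  ready (indeg=0): [2, 3, 5]
  pop 2: indeg[1]->1; indeg[6]->2 | ready=[3, 5] | order so far=[2]
  pop 3: indeg[0]->0 | ready=[0, 5] | order so far=[2, 3]
  pop 0: indeg[6]->1 | ready=[5] | order so far=[2, 3, 0]
  pop 5: indeg[6]->0 | ready=[6] | order so far=[2, 3, 0, 5]
  pop 6: indeg[1]->0 | ready=[1] | order so far=[2, 3, 0, 5, 6]
  pop 1: indeg[4]->0 | ready=[4] | order so far=[2, 3, 0, 5, 6, 1]
  pop 4: no out-edges | ready=[] | order so far=[2, 3, 0, 5, 6, 1, 4]
  Result: [2, 3, 0, 5, 6, 1, 4]

Answer: [2, 3, 0, 5, 6, 1, 4]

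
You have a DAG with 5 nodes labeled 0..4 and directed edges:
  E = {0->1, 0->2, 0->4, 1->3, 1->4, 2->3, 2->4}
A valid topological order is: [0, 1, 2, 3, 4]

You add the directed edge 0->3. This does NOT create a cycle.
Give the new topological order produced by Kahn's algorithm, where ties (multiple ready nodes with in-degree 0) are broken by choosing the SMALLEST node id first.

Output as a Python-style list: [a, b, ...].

Old toposort: [0, 1, 2, 3, 4]
Added edge: 0->3
Position of 0 (0) < position of 3 (3). Old order still valid.
Run Kahn's algorithm (break ties by smallest node id):
  initial in-degrees: [0, 1, 1, 3, 3]
  ready (indeg=0): [0]
  pop 0: indeg[1]->0; indeg[2]->0; indeg[3]->2; indeg[4]->2 | ready=[1, 2] | order so far=[0]
  pop 1: indeg[3]->1; indeg[4]->1 | ready=[2] | order so far=[0, 1]
  pop 2: indeg[3]->0; indeg[4]->0 | ready=[3, 4] | order so far=[0, 1, 2]
  pop 3: no out-edges | ready=[4] | order so far=[0, 1, 2, 3]
  pop 4: no out-edges | ready=[] | order so far=[0, 1, 2, 3, 4]
  Result: [0, 1, 2, 3, 4]

Answer: [0, 1, 2, 3, 4]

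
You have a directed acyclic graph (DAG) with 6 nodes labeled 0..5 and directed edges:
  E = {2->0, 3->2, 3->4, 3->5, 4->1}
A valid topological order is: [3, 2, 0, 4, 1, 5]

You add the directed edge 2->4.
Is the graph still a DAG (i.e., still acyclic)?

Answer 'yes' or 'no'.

Given toposort: [3, 2, 0, 4, 1, 5]
Position of 2: index 1; position of 4: index 3
New edge 2->4: forward
Forward edge: respects the existing order. Still a DAG, same toposort still valid.
Still a DAG? yes

Answer: yes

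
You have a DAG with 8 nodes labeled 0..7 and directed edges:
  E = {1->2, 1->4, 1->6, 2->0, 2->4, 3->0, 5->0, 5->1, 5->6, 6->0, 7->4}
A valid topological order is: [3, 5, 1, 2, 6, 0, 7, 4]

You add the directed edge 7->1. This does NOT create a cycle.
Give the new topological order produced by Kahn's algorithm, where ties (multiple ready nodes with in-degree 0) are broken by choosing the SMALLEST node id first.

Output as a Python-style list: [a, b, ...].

Answer: [3, 5, 7, 1, 2, 4, 6, 0]

Derivation:
Old toposort: [3, 5, 1, 2, 6, 0, 7, 4]
Added edge: 7->1
Position of 7 (6) > position of 1 (2). Must reorder: 7 must now come before 1.
Run Kahn's algorithm (break ties by smallest node id):
  initial in-degrees: [4, 2, 1, 0, 3, 0, 2, 0]
  ready (indeg=0): [3, 5, 7]
  pop 3: indeg[0]->3 | ready=[5, 7] | order so far=[3]
  pop 5: indeg[0]->2; indeg[1]->1; indeg[6]->1 | ready=[7] | order so far=[3, 5]
  pop 7: indeg[1]->0; indeg[4]->2 | ready=[1] | order so far=[3, 5, 7]
  pop 1: indeg[2]->0; indeg[4]->1; indeg[6]->0 | ready=[2, 6] | order so far=[3, 5, 7, 1]
  pop 2: indeg[0]->1; indeg[4]->0 | ready=[4, 6] | order so far=[3, 5, 7, 1, 2]
  pop 4: no out-edges | ready=[6] | order so far=[3, 5, 7, 1, 2, 4]
  pop 6: indeg[0]->0 | ready=[0] | order so far=[3, 5, 7, 1, 2, 4, 6]
  pop 0: no out-edges | ready=[] | order so far=[3, 5, 7, 1, 2, 4, 6, 0]
  Result: [3, 5, 7, 1, 2, 4, 6, 0]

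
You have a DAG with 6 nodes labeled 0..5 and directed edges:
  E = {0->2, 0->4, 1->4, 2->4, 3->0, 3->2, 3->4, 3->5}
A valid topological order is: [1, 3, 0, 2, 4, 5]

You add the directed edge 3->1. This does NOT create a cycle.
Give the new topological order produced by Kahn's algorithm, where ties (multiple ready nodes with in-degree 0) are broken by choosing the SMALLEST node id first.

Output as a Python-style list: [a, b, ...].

Answer: [3, 0, 1, 2, 4, 5]

Derivation:
Old toposort: [1, 3, 0, 2, 4, 5]
Added edge: 3->1
Position of 3 (1) > position of 1 (0). Must reorder: 3 must now come before 1.
Run Kahn's algorithm (break ties by smallest node id):
  initial in-degrees: [1, 1, 2, 0, 4, 1]
  ready (indeg=0): [3]
  pop 3: indeg[0]->0; indeg[1]->0; indeg[2]->1; indeg[4]->3; indeg[5]->0 | ready=[0, 1, 5] | order so far=[3]
  pop 0: indeg[2]->0; indeg[4]->2 | ready=[1, 2, 5] | order so far=[3, 0]
  pop 1: indeg[4]->1 | ready=[2, 5] | order so far=[3, 0, 1]
  pop 2: indeg[4]->0 | ready=[4, 5] | order so far=[3, 0, 1, 2]
  pop 4: no out-edges | ready=[5] | order so far=[3, 0, 1, 2, 4]
  pop 5: no out-edges | ready=[] | order so far=[3, 0, 1, 2, 4, 5]
  Result: [3, 0, 1, 2, 4, 5]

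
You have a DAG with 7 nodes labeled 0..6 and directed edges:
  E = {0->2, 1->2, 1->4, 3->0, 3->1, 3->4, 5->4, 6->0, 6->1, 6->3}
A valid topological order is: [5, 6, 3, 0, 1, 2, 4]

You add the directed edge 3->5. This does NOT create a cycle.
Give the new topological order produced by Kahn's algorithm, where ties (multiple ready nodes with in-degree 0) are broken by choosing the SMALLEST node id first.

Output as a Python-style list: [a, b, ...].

Old toposort: [5, 6, 3, 0, 1, 2, 4]
Added edge: 3->5
Position of 3 (2) > position of 5 (0). Must reorder: 3 must now come before 5.
Run Kahn's algorithm (break ties by smallest node id):
  initial in-degrees: [2, 2, 2, 1, 3, 1, 0]
  ready (indeg=0): [6]
  pop 6: indeg[0]->1; indeg[1]->1; indeg[3]->0 | ready=[3] | order so far=[6]
  pop 3: indeg[0]->0; indeg[1]->0; indeg[4]->2; indeg[5]->0 | ready=[0, 1, 5] | order so far=[6, 3]
  pop 0: indeg[2]->1 | ready=[1, 5] | order so far=[6, 3, 0]
  pop 1: indeg[2]->0; indeg[4]->1 | ready=[2, 5] | order so far=[6, 3, 0, 1]
  pop 2: no out-edges | ready=[5] | order so far=[6, 3, 0, 1, 2]
  pop 5: indeg[4]->0 | ready=[4] | order so far=[6, 3, 0, 1, 2, 5]
  pop 4: no out-edges | ready=[] | order so far=[6, 3, 0, 1, 2, 5, 4]
  Result: [6, 3, 0, 1, 2, 5, 4]

Answer: [6, 3, 0, 1, 2, 5, 4]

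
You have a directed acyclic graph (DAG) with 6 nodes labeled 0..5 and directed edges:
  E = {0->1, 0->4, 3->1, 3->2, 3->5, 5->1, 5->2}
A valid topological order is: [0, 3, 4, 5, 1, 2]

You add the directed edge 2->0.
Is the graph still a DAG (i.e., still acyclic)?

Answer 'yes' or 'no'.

Answer: yes

Derivation:
Given toposort: [0, 3, 4, 5, 1, 2]
Position of 2: index 5; position of 0: index 0
New edge 2->0: backward (u after v in old order)
Backward edge: old toposort is now invalid. Check if this creates a cycle.
Does 0 already reach 2? Reachable from 0: [0, 1, 4]. NO -> still a DAG (reorder needed).
Still a DAG? yes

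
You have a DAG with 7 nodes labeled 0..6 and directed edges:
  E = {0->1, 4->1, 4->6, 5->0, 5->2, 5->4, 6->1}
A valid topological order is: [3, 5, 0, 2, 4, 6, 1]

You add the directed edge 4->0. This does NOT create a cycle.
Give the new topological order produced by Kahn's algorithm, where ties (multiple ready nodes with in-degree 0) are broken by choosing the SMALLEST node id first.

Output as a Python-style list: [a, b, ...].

Answer: [3, 5, 2, 4, 0, 6, 1]

Derivation:
Old toposort: [3, 5, 0, 2, 4, 6, 1]
Added edge: 4->0
Position of 4 (4) > position of 0 (2). Must reorder: 4 must now come before 0.
Run Kahn's algorithm (break ties by smallest node id):
  initial in-degrees: [2, 3, 1, 0, 1, 0, 1]
  ready (indeg=0): [3, 5]
  pop 3: no out-edges | ready=[5] | order so far=[3]
  pop 5: indeg[0]->1; indeg[2]->0; indeg[4]->0 | ready=[2, 4] | order so far=[3, 5]
  pop 2: no out-edges | ready=[4] | order so far=[3, 5, 2]
  pop 4: indeg[0]->0; indeg[1]->2; indeg[6]->0 | ready=[0, 6] | order so far=[3, 5, 2, 4]
  pop 0: indeg[1]->1 | ready=[6] | order so far=[3, 5, 2, 4, 0]
  pop 6: indeg[1]->0 | ready=[1] | order so far=[3, 5, 2, 4, 0, 6]
  pop 1: no out-edges | ready=[] | order so far=[3, 5, 2, 4, 0, 6, 1]
  Result: [3, 5, 2, 4, 0, 6, 1]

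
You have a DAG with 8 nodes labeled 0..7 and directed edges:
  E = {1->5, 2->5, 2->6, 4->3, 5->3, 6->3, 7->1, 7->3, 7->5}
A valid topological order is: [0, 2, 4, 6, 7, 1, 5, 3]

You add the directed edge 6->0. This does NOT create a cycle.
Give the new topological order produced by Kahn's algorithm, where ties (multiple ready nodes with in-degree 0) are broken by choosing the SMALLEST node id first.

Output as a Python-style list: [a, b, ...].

Answer: [2, 4, 6, 0, 7, 1, 5, 3]

Derivation:
Old toposort: [0, 2, 4, 6, 7, 1, 5, 3]
Added edge: 6->0
Position of 6 (3) > position of 0 (0). Must reorder: 6 must now come before 0.
Run Kahn's algorithm (break ties by smallest node id):
  initial in-degrees: [1, 1, 0, 4, 0, 3, 1, 0]
  ready (indeg=0): [2, 4, 7]
  pop 2: indeg[5]->2; indeg[6]->0 | ready=[4, 6, 7] | order so far=[2]
  pop 4: indeg[3]->3 | ready=[6, 7] | order so far=[2, 4]
  pop 6: indeg[0]->0; indeg[3]->2 | ready=[0, 7] | order so far=[2, 4, 6]
  pop 0: no out-edges | ready=[7] | order so far=[2, 4, 6, 0]
  pop 7: indeg[1]->0; indeg[3]->1; indeg[5]->1 | ready=[1] | order so far=[2, 4, 6, 0, 7]
  pop 1: indeg[5]->0 | ready=[5] | order so far=[2, 4, 6, 0, 7, 1]
  pop 5: indeg[3]->0 | ready=[3] | order so far=[2, 4, 6, 0, 7, 1, 5]
  pop 3: no out-edges | ready=[] | order so far=[2, 4, 6, 0, 7, 1, 5, 3]
  Result: [2, 4, 6, 0, 7, 1, 5, 3]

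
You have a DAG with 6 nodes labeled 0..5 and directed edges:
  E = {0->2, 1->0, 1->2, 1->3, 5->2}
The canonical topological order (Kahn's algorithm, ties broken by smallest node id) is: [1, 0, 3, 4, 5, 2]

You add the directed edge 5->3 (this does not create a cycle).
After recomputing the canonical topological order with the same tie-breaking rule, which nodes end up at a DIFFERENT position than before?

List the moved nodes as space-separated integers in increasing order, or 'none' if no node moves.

Old toposort: [1, 0, 3, 4, 5, 2]
Added edge 5->3
Recompute Kahn (smallest-id tiebreak):
  initial in-degrees: [1, 0, 3, 2, 0, 0]
  ready (indeg=0): [1, 4, 5]
  pop 1: indeg[0]->0; indeg[2]->2; indeg[3]->1 | ready=[0, 4, 5] | order so far=[1]
  pop 0: indeg[2]->1 | ready=[4, 5] | order so far=[1, 0]
  pop 4: no out-edges | ready=[5] | order so far=[1, 0, 4]
  pop 5: indeg[2]->0; indeg[3]->0 | ready=[2, 3] | order so far=[1, 0, 4, 5]
  pop 2: no out-edges | ready=[3] | order so far=[1, 0, 4, 5, 2]
  pop 3: no out-edges | ready=[] | order so far=[1, 0, 4, 5, 2, 3]
New canonical toposort: [1, 0, 4, 5, 2, 3]
Compare positions:
  Node 0: index 1 -> 1 (same)
  Node 1: index 0 -> 0 (same)
  Node 2: index 5 -> 4 (moved)
  Node 3: index 2 -> 5 (moved)
  Node 4: index 3 -> 2 (moved)
  Node 5: index 4 -> 3 (moved)
Nodes that changed position: 2 3 4 5

Answer: 2 3 4 5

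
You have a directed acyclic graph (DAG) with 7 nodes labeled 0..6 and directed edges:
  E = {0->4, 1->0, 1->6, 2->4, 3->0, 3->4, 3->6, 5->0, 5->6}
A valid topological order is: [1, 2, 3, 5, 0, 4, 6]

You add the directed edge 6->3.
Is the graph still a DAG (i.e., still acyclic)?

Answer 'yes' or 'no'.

Given toposort: [1, 2, 3, 5, 0, 4, 6]
Position of 6: index 6; position of 3: index 2
New edge 6->3: backward (u after v in old order)
Backward edge: old toposort is now invalid. Check if this creates a cycle.
Does 3 already reach 6? Reachable from 3: [0, 3, 4, 6]. YES -> cycle!
Still a DAG? no

Answer: no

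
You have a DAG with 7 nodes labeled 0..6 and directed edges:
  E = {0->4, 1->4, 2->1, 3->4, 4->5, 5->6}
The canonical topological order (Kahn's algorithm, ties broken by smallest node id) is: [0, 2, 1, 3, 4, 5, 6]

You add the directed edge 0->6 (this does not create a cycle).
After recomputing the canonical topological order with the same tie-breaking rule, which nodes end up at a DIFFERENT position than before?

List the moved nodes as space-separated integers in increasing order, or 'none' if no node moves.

Old toposort: [0, 2, 1, 3, 4, 5, 6]
Added edge 0->6
Recompute Kahn (smallest-id tiebreak):
  initial in-degrees: [0, 1, 0, 0, 3, 1, 2]
  ready (indeg=0): [0, 2, 3]
  pop 0: indeg[4]->2; indeg[6]->1 | ready=[2, 3] | order so far=[0]
  pop 2: indeg[1]->0 | ready=[1, 3] | order so far=[0, 2]
  pop 1: indeg[4]->1 | ready=[3] | order so far=[0, 2, 1]
  pop 3: indeg[4]->0 | ready=[4] | order so far=[0, 2, 1, 3]
  pop 4: indeg[5]->0 | ready=[5] | order so far=[0, 2, 1, 3, 4]
  pop 5: indeg[6]->0 | ready=[6] | order so far=[0, 2, 1, 3, 4, 5]
  pop 6: no out-edges | ready=[] | order so far=[0, 2, 1, 3, 4, 5, 6]
New canonical toposort: [0, 2, 1, 3, 4, 5, 6]
Compare positions:
  Node 0: index 0 -> 0 (same)
  Node 1: index 2 -> 2 (same)
  Node 2: index 1 -> 1 (same)
  Node 3: index 3 -> 3 (same)
  Node 4: index 4 -> 4 (same)
  Node 5: index 5 -> 5 (same)
  Node 6: index 6 -> 6 (same)
Nodes that changed position: none

Answer: none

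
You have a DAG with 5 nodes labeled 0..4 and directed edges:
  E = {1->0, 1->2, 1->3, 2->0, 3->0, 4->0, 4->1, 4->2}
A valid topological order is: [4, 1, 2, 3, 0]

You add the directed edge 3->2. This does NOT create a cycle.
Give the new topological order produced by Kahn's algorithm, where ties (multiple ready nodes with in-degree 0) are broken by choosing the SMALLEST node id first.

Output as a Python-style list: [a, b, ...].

Answer: [4, 1, 3, 2, 0]

Derivation:
Old toposort: [4, 1, 2, 3, 0]
Added edge: 3->2
Position of 3 (3) > position of 2 (2). Must reorder: 3 must now come before 2.
Run Kahn's algorithm (break ties by smallest node id):
  initial in-degrees: [4, 1, 3, 1, 0]
  ready (indeg=0): [4]
  pop 4: indeg[0]->3; indeg[1]->0; indeg[2]->2 | ready=[1] | order so far=[4]
  pop 1: indeg[0]->2; indeg[2]->1; indeg[3]->0 | ready=[3] | order so far=[4, 1]
  pop 3: indeg[0]->1; indeg[2]->0 | ready=[2] | order so far=[4, 1, 3]
  pop 2: indeg[0]->0 | ready=[0] | order so far=[4, 1, 3, 2]
  pop 0: no out-edges | ready=[] | order so far=[4, 1, 3, 2, 0]
  Result: [4, 1, 3, 2, 0]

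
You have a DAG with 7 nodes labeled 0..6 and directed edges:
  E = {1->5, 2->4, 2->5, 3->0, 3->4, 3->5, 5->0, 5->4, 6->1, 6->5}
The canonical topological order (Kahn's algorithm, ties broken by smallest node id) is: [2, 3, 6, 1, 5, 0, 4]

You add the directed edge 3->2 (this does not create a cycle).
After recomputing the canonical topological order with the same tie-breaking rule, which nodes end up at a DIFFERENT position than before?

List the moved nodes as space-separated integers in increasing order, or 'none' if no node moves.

Old toposort: [2, 3, 6, 1, 5, 0, 4]
Added edge 3->2
Recompute Kahn (smallest-id tiebreak):
  initial in-degrees: [2, 1, 1, 0, 3, 4, 0]
  ready (indeg=0): [3, 6]
  pop 3: indeg[0]->1; indeg[2]->0; indeg[4]->2; indeg[5]->3 | ready=[2, 6] | order so far=[3]
  pop 2: indeg[4]->1; indeg[5]->2 | ready=[6] | order so far=[3, 2]
  pop 6: indeg[1]->0; indeg[5]->1 | ready=[1] | order so far=[3, 2, 6]
  pop 1: indeg[5]->0 | ready=[5] | order so far=[3, 2, 6, 1]
  pop 5: indeg[0]->0; indeg[4]->0 | ready=[0, 4] | order so far=[3, 2, 6, 1, 5]
  pop 0: no out-edges | ready=[4] | order so far=[3, 2, 6, 1, 5, 0]
  pop 4: no out-edges | ready=[] | order so far=[3, 2, 6, 1, 5, 0, 4]
New canonical toposort: [3, 2, 6, 1, 5, 0, 4]
Compare positions:
  Node 0: index 5 -> 5 (same)
  Node 1: index 3 -> 3 (same)
  Node 2: index 0 -> 1 (moved)
  Node 3: index 1 -> 0 (moved)
  Node 4: index 6 -> 6 (same)
  Node 5: index 4 -> 4 (same)
  Node 6: index 2 -> 2 (same)
Nodes that changed position: 2 3

Answer: 2 3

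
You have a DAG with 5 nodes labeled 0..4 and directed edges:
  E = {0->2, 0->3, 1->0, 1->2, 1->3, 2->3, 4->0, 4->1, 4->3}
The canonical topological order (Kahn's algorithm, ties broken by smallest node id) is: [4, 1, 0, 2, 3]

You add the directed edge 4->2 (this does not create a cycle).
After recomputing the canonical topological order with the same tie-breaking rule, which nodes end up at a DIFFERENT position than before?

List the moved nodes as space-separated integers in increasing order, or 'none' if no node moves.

Answer: none

Derivation:
Old toposort: [4, 1, 0, 2, 3]
Added edge 4->2
Recompute Kahn (smallest-id tiebreak):
  initial in-degrees: [2, 1, 3, 4, 0]
  ready (indeg=0): [4]
  pop 4: indeg[0]->1; indeg[1]->0; indeg[2]->2; indeg[3]->3 | ready=[1] | order so far=[4]
  pop 1: indeg[0]->0; indeg[2]->1; indeg[3]->2 | ready=[0] | order so far=[4, 1]
  pop 0: indeg[2]->0; indeg[3]->1 | ready=[2] | order so far=[4, 1, 0]
  pop 2: indeg[3]->0 | ready=[3] | order so far=[4, 1, 0, 2]
  pop 3: no out-edges | ready=[] | order so far=[4, 1, 0, 2, 3]
New canonical toposort: [4, 1, 0, 2, 3]
Compare positions:
  Node 0: index 2 -> 2 (same)
  Node 1: index 1 -> 1 (same)
  Node 2: index 3 -> 3 (same)
  Node 3: index 4 -> 4 (same)
  Node 4: index 0 -> 0 (same)
Nodes that changed position: none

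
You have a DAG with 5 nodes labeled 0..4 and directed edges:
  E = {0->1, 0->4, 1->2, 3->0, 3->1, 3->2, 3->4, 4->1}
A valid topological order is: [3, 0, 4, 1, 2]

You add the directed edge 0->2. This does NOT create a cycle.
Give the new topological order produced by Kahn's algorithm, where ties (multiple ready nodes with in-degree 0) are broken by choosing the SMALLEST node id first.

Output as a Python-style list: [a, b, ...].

Old toposort: [3, 0, 4, 1, 2]
Added edge: 0->2
Position of 0 (1) < position of 2 (4). Old order still valid.
Run Kahn's algorithm (break ties by smallest node id):
  initial in-degrees: [1, 3, 3, 0, 2]
  ready (indeg=0): [3]
  pop 3: indeg[0]->0; indeg[1]->2; indeg[2]->2; indeg[4]->1 | ready=[0] | order so far=[3]
  pop 0: indeg[1]->1; indeg[2]->1; indeg[4]->0 | ready=[4] | order so far=[3, 0]
  pop 4: indeg[1]->0 | ready=[1] | order so far=[3, 0, 4]
  pop 1: indeg[2]->0 | ready=[2] | order so far=[3, 0, 4, 1]
  pop 2: no out-edges | ready=[] | order so far=[3, 0, 4, 1, 2]
  Result: [3, 0, 4, 1, 2]

Answer: [3, 0, 4, 1, 2]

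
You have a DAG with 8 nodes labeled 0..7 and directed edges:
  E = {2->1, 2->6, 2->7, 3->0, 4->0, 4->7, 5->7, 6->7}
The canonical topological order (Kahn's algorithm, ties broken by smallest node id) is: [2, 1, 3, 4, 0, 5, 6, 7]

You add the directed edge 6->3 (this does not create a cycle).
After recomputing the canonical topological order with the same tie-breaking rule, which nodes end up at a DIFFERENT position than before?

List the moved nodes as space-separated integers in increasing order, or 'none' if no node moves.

Answer: 0 3 4 5 6

Derivation:
Old toposort: [2, 1, 3, 4, 0, 5, 6, 7]
Added edge 6->3
Recompute Kahn (smallest-id tiebreak):
  initial in-degrees: [2, 1, 0, 1, 0, 0, 1, 4]
  ready (indeg=0): [2, 4, 5]
  pop 2: indeg[1]->0; indeg[6]->0; indeg[7]->3 | ready=[1, 4, 5, 6] | order so far=[2]
  pop 1: no out-edges | ready=[4, 5, 6] | order so far=[2, 1]
  pop 4: indeg[0]->1; indeg[7]->2 | ready=[5, 6] | order so far=[2, 1, 4]
  pop 5: indeg[7]->1 | ready=[6] | order so far=[2, 1, 4, 5]
  pop 6: indeg[3]->0; indeg[7]->0 | ready=[3, 7] | order so far=[2, 1, 4, 5, 6]
  pop 3: indeg[0]->0 | ready=[0, 7] | order so far=[2, 1, 4, 5, 6, 3]
  pop 0: no out-edges | ready=[7] | order so far=[2, 1, 4, 5, 6, 3, 0]
  pop 7: no out-edges | ready=[] | order so far=[2, 1, 4, 5, 6, 3, 0, 7]
New canonical toposort: [2, 1, 4, 5, 6, 3, 0, 7]
Compare positions:
  Node 0: index 4 -> 6 (moved)
  Node 1: index 1 -> 1 (same)
  Node 2: index 0 -> 0 (same)
  Node 3: index 2 -> 5 (moved)
  Node 4: index 3 -> 2 (moved)
  Node 5: index 5 -> 3 (moved)
  Node 6: index 6 -> 4 (moved)
  Node 7: index 7 -> 7 (same)
Nodes that changed position: 0 3 4 5 6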